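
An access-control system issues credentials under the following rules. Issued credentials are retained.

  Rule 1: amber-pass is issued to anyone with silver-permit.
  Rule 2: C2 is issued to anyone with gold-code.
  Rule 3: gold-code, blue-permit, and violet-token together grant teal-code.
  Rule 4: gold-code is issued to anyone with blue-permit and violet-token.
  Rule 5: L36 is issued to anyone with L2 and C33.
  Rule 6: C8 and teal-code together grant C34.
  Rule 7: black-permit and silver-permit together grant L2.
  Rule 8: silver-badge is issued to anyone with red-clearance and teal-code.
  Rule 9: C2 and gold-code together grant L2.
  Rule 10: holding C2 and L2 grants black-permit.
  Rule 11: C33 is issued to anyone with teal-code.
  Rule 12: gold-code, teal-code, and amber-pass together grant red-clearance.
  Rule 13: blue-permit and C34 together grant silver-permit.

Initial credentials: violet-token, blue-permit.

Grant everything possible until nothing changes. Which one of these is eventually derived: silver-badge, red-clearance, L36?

L36

Holding blue-permit and violet-token grants gold-code (Rule 4).
Holding gold-code, blue-permit, and violet-token grants teal-code (Rule 3).
Holding gold-code grants C2 (Rule 2).
Holding teal-code grants C33 (Rule 11).
Holding C2 and gold-code grants L2 (Rule 9).
Holding L2 and C33 grants L36 (Rule 5).
silver-badge would need red-clearance and teal-code (Rule 8), but red-clearance is never granted. red-clearance would need gold-code, teal-code, and amber-pass (Rule 12), but amber-pass is never granted.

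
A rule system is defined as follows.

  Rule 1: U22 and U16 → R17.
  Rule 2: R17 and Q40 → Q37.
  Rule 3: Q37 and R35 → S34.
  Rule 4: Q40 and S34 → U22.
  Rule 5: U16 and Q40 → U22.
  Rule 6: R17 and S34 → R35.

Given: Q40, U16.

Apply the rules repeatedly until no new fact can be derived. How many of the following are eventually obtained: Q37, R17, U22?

3

U16 and Q40 hold, so U22 follows (Rule 5).
From U22 and U16, Rule 1 gives R17.
R17 and Q40 hold, so Q37 follows (Rule 2).
Q37: reached.
R17: reached.
U22: reached.
All 3 are reached.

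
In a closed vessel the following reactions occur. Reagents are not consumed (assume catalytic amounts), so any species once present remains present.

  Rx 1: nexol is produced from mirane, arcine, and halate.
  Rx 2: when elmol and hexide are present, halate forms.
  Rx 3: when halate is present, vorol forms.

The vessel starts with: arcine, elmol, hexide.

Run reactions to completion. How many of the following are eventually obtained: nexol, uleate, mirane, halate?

1

elmol and hexide present → halate forms (Rx 2).
nexol would need mirane, arcine, and halate (Rx 1), but mirane never forms.
No rule produces uleate, and it is not given.
No rule produces mirane, and it is not given.
halate: reached.
Reached: halate — 1 of the 4.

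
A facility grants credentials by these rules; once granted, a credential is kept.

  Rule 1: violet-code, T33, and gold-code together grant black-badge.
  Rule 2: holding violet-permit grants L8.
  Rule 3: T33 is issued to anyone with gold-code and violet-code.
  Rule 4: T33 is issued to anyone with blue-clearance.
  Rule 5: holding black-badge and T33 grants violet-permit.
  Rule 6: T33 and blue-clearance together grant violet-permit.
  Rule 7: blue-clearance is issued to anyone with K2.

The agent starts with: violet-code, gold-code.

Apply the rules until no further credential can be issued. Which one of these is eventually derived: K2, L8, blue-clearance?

Holding gold-code and violet-code grants T33 (Rule 3).
Holding violet-code, T33, and gold-code grants black-badge (Rule 1).
Holding black-badge and T33 grants violet-permit (Rule 5).
Holding violet-permit grants L8 (Rule 2).
blue-clearance would need K2 (Rule 7), but K2 is never granted. No rule produces K2, and it is not given.

L8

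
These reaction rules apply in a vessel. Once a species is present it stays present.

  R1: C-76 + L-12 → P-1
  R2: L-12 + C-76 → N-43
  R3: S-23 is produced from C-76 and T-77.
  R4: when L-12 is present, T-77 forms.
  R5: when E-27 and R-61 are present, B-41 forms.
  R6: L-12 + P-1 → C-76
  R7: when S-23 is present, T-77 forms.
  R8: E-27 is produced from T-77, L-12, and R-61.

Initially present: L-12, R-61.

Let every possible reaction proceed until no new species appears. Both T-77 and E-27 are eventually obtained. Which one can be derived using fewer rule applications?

T-77

T-77: L-12 present → T-77 forms (R4). [1 rule application]
E-27: L-12 present → T-77 forms (R4). T-77, L-12, and R-61 present → E-27 forms (R8). [2 rule applications]
T-77 needs fewer.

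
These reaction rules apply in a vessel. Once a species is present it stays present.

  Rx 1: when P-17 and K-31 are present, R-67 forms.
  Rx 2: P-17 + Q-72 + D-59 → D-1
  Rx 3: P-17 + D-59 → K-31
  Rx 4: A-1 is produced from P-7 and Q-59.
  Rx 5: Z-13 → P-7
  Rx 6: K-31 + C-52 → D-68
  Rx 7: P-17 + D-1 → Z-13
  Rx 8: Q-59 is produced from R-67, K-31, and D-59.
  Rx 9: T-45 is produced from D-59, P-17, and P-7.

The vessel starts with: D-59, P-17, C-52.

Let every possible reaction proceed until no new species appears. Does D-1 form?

D-1 would need P-17, Q-72, and D-59 (Rx 2), but Q-72 never forms.

No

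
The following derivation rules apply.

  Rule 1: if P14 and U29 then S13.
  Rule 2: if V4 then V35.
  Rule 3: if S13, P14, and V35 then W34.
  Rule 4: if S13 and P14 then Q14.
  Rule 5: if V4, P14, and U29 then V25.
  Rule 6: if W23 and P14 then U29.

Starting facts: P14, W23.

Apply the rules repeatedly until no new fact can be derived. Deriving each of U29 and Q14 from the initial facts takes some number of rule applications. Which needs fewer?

U29

U29: From W23 and P14, Rule 6 gives U29. [1 rule application]
Q14: W23 and P14 hold, so U29 follows (Rule 6). P14 and U29 hold, so S13 follows (Rule 1). S13 and P14 hold, so Q14 follows (Rule 4). [3 rule applications]
U29 needs fewer.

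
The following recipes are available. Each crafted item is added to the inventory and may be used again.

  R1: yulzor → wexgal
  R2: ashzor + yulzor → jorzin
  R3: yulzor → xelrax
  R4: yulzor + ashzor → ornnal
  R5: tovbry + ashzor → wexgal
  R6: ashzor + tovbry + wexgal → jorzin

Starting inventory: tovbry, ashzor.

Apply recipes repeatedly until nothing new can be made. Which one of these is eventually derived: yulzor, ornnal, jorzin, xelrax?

jorzin

tovbry + ashzor → wexgal (R5).
ashzor + tovbry + wexgal → jorzin (R6).
xelrax would need yulzor (R3), but yulzor is never obtained. ornnal would need yulzor and ashzor (R4), but yulzor is never obtained. No rule produces yulzor, and it is not given.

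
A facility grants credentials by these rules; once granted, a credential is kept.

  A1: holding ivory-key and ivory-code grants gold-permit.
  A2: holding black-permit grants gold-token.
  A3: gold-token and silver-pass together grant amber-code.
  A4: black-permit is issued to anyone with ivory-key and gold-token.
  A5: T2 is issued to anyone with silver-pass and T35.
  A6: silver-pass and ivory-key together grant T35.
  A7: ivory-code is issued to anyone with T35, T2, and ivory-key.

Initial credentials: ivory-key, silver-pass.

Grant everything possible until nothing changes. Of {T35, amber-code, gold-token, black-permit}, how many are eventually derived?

1

Holding silver-pass and ivory-key grants T35 (A6).
T35: reached.
amber-code would need gold-token and silver-pass (A3), but gold-token is never granted.
gold-token would need black-permit (A2), but black-permit is never granted.
black-permit would need ivory-key and gold-token (A4), but gold-token is never granted.
Reached: T35 — 1 of the 4.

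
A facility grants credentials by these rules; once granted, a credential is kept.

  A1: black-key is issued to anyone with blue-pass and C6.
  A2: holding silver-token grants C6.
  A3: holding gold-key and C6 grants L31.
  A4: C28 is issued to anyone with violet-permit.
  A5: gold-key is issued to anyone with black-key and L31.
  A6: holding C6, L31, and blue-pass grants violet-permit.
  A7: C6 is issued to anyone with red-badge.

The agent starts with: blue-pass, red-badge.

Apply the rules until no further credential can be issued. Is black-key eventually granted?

Yes

Holding red-badge grants C6 (A7).
Holding blue-pass and C6 grants black-key (A1).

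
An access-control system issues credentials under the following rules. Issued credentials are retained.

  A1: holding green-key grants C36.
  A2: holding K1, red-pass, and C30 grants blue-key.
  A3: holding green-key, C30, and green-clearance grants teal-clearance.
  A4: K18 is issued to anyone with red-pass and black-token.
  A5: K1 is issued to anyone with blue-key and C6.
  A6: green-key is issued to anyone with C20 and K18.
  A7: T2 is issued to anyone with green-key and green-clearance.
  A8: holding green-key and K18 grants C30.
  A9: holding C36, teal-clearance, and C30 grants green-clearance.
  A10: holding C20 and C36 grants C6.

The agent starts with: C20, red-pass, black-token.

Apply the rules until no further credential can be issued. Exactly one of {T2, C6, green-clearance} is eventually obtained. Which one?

Holding red-pass and black-token grants K18 (A4).
Holding C20 and K18 grants green-key (A6).
Holding green-key grants C36 (A1).
Holding C20 and C36 grants C6 (A10).
green-clearance would need C36, teal-clearance, and C30 (A9), but teal-clearance is never granted. T2 would need green-key and green-clearance (A7), but green-clearance is never granted.

C6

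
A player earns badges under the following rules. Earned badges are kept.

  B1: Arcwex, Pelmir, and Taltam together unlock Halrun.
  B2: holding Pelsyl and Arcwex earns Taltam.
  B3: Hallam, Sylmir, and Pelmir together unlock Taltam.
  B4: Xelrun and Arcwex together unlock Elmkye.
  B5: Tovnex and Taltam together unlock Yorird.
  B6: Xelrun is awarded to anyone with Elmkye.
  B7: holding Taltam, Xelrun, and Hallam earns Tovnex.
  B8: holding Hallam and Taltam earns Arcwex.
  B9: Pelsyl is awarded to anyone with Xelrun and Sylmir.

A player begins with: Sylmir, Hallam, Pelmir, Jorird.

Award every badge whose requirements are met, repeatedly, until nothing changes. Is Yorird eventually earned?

No

Yorird would need Tovnex and Taltam (B5), but Tovnex is never earned.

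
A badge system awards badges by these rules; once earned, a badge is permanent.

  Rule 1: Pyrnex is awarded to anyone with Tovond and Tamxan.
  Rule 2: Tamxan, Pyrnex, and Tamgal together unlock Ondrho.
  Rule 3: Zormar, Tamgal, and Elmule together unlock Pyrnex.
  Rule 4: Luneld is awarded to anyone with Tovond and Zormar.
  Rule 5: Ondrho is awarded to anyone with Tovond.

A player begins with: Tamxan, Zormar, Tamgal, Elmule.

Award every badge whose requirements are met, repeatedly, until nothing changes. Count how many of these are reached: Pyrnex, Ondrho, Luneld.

With Zormar, Tamgal, and Elmule, Pyrnex is earned (Rule 3).
With Tamxan, Pyrnex, and Tamgal, Ondrho is earned (Rule 2).
Pyrnex: reached.
Ondrho: reached.
Luneld would need Tovond and Zormar (Rule 4), but Tovond is never earned.
Reached: Pyrnex and Ondrho — 2 of the 3.

2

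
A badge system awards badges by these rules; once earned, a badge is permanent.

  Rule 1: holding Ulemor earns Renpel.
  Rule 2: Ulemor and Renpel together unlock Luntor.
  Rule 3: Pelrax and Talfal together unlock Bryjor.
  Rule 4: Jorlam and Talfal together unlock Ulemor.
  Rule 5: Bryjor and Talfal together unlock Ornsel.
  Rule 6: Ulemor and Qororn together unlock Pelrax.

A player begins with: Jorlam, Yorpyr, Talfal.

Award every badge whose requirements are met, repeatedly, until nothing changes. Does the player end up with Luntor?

Yes

With Jorlam and Talfal, Ulemor is earned (Rule 4).
With Ulemor, Renpel is earned (Rule 1).
With Ulemor and Renpel, Luntor is earned (Rule 2).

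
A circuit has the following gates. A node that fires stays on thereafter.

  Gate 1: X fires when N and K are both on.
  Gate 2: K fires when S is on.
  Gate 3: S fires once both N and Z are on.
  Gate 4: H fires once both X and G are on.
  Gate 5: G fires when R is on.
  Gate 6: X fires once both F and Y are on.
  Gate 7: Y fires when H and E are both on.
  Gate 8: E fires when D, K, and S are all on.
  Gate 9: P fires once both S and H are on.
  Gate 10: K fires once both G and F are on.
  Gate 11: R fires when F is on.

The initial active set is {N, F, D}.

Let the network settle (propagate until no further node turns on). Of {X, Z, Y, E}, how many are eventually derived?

1

Gate 11: F on → R on.
Gate 5: R on → G on.
Gate 10: G and F on → K on.
Gate 1: N and K on → X on.
X: reached.
No rule produces Z, and it is not given.
Y would need H and E (Gate 7), but E never turns on.
E would need D, K, and S (Gate 8), but S never turns on.
Reached: X — 1 of the 4.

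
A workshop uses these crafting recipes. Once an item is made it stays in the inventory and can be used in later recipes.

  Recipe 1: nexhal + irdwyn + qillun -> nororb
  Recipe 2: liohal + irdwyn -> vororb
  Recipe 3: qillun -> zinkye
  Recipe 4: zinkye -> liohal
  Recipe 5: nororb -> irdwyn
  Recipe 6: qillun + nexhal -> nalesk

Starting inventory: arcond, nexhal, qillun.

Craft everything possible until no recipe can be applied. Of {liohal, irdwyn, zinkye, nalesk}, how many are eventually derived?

qillun + nexhal -> nalesk (Recipe 6).
qillun -> zinkye (Recipe 3).
Using Recipe 4, zinkye makes liohal.
liohal: reached.
irdwyn would need nororb (Recipe 5), but nororb is never obtained.
zinkye: reached.
nalesk: reached.
Reached: liohal, zinkye, and nalesk — 3 of the 4.

3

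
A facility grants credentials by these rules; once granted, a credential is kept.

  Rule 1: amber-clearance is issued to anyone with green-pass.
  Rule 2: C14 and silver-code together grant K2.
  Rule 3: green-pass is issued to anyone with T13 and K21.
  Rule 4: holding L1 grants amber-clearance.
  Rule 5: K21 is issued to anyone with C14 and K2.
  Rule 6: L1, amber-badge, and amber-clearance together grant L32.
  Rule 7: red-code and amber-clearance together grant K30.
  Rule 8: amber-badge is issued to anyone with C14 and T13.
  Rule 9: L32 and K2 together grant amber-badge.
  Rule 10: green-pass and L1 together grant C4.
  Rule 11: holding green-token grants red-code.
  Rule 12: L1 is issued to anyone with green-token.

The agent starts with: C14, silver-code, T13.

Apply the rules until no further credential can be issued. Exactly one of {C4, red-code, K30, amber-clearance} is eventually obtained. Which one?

amber-clearance

Holding C14 and silver-code grants K2 (Rule 2).
Holding C14 and K2 grants K21 (Rule 5).
Holding T13 and K21 grants green-pass (Rule 3).
Holding green-pass grants amber-clearance (Rule 1).
C4 would need green-pass and L1 (Rule 10), but L1 is never granted. K30 would need red-code and amber-clearance (Rule 7), but red-code is never granted. red-code would need green-token (Rule 11), but green-token is never granted.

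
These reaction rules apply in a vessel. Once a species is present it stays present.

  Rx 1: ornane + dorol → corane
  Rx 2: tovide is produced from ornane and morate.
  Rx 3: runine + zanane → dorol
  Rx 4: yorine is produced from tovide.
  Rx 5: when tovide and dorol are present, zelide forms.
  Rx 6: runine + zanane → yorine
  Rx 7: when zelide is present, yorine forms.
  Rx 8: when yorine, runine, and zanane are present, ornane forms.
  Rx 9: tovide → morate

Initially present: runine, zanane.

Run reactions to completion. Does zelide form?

No

zelide would need tovide and dorol (Rx 5), but tovide never forms.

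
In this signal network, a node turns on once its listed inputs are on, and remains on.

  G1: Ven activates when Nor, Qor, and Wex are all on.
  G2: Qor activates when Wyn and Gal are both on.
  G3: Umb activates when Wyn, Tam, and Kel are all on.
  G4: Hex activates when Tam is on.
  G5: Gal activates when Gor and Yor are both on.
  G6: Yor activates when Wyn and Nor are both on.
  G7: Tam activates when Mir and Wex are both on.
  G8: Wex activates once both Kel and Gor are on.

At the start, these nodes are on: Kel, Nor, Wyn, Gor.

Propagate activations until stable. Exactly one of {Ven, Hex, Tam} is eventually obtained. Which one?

G6: Wyn and Nor on → Yor on.
G8: Kel and Gor on → Wex on.
Gor and Yor are on, so Gal activates (G5).
Wyn and Gal are on, so Qor activates (G2).
G1: Nor, Qor, and Wex on → Ven on.
Tam would need Mir and Wex (G7), but Mir never turns on. Hex would need Tam (G4), but Tam never turns on.

Ven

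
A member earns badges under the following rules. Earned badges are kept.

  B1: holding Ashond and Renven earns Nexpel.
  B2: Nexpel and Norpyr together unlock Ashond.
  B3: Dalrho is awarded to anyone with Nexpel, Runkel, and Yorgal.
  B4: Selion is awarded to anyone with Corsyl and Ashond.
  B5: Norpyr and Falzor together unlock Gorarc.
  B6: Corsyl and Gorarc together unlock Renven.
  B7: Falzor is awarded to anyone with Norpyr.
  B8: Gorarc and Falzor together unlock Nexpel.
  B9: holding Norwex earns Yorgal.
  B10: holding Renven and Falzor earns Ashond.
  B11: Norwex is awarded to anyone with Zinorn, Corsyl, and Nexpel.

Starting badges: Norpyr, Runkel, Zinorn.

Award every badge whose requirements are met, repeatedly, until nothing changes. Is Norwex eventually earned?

Norwex would need Zinorn, Corsyl, and Nexpel (B11), but Corsyl is never earned.

No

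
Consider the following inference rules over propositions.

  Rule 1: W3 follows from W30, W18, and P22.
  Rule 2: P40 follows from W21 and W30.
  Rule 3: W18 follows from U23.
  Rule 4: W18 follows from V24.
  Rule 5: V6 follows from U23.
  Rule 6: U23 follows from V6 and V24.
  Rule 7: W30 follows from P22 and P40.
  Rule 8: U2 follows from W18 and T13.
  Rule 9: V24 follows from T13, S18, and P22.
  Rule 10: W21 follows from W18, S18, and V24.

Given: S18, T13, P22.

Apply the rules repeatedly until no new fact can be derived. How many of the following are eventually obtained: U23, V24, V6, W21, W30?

2

From T13, S18, and P22, Rule 9 gives V24.
V24 holds, so W18 follows (Rule 4).
From W18, S18, and V24, Rule 10 gives W21.
U23 would need V6 and V24 (Rule 6), but V6 is never established.
V24: reached.
V6 would need U23 (Rule 5), but U23 is never established.
W21: reached.
W30 would need P22 and P40 (Rule 7), but P40 is never established.
Reached: V24 and W21 — 2 of the 5.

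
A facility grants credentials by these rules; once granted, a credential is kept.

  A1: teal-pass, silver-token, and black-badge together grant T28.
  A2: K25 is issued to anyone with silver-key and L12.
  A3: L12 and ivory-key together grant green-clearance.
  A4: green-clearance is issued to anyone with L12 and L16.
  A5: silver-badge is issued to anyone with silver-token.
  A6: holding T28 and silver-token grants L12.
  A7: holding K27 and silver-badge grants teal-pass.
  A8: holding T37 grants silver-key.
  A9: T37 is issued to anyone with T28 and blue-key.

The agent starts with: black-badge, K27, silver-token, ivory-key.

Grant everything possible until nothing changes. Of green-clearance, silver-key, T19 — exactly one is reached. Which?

green-clearance

Holding silver-token grants silver-badge (A5).
Holding K27 and silver-badge grants teal-pass (A7).
Holding teal-pass, silver-token, and black-badge grants T28 (A1).
Holding T28 and silver-token grants L12 (A6).
Holding L12 and ivory-key grants green-clearance (A3).
No rule produces T19, and it is not given. silver-key would need T37 (A8), but T37 is never granted.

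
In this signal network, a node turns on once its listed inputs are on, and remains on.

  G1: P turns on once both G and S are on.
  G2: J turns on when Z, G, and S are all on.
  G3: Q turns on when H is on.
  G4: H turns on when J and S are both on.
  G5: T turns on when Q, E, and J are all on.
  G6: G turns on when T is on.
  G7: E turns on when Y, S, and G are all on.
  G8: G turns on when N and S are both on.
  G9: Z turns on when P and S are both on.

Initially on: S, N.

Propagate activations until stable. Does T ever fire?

No

T would need Q, E, and J (G5), but E never turns on.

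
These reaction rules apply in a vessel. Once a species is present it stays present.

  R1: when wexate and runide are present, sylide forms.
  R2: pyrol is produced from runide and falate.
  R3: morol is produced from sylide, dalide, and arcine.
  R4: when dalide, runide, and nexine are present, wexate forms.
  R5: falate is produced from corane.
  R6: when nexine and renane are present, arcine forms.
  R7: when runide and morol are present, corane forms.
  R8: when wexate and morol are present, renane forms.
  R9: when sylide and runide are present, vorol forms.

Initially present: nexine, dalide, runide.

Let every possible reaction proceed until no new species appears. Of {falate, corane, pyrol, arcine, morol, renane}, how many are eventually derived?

falate would need corane (R5), but corane never forms.
corane would need runide and morol (R7), but morol never forms.
pyrol would need runide and falate (R2), but falate never forms.
arcine would need nexine and renane (R6), but renane never forms.
morol would need sylide, dalide, and arcine (R3), but arcine never forms.
renane would need wexate and morol (R8), but morol never forms.
None of the 6 are reached.

0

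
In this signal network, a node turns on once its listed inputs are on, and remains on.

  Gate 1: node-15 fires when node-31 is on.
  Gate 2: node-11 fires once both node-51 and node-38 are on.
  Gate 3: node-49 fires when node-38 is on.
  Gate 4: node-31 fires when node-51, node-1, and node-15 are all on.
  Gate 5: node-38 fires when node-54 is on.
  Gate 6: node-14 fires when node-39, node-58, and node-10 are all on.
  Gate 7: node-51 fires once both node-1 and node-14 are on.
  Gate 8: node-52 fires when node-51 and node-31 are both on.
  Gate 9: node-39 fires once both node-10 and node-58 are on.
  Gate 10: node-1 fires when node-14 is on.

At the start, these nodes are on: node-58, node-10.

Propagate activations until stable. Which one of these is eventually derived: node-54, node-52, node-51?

node-51

node-10 and node-58 are on, so node-39 fires (Gate 9).
node-39, node-58, and node-10 are on, so node-14 fires (Gate 6).
Gate 10: node-14 on → node-1 on.
Gate 7: node-1 and node-14 on → node-51 on.
No rule produces node-54, and it is not given. node-52 would need node-51 and node-31 (Gate 8), but node-31 never turns on.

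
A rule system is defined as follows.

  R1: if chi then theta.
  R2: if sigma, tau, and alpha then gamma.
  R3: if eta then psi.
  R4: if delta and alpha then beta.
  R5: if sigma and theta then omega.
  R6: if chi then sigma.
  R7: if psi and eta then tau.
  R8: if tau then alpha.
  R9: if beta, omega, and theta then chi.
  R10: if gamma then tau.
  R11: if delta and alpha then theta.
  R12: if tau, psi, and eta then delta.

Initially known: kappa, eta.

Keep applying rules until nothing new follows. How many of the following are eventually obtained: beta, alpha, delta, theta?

4

From eta, R3 gives psi.
From psi and eta, R7 gives tau.
tau, psi, and eta hold, so delta follows (R12).
From tau, R8 gives alpha.
From delta and alpha, R4 gives beta.
delta and alpha hold, so theta follows (R11).
beta: reached.
alpha: reached.
delta: reached.
theta: reached.
All 4 are reached.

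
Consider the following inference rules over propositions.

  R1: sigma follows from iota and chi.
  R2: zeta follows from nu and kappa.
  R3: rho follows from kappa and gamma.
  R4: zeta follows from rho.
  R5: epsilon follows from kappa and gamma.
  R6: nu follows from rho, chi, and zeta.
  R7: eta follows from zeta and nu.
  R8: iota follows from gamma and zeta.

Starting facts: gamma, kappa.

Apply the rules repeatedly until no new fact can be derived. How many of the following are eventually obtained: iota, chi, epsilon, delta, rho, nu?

3

From kappa and gamma, R3 gives rho.
From kappa and gamma, R5 gives epsilon.
rho holds, so zeta follows (R4).
From gamma and zeta, R8 gives iota.
iota: reached.
No rule produces chi, and it is not given.
epsilon: reached.
No rule produces delta, and it is not given.
rho: reached.
nu would need rho, chi, and zeta (R6), but chi is never established.
Reached: iota, epsilon, and rho — 3 of the 6.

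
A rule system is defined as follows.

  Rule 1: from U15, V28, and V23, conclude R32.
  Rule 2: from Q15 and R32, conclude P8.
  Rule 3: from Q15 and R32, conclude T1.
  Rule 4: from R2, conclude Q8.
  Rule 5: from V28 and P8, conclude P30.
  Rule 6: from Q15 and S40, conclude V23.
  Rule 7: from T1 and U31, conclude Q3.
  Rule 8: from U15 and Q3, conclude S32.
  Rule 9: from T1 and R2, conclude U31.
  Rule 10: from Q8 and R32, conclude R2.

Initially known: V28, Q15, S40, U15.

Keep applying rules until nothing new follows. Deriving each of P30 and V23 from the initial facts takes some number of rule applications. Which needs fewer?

V23: Q15 and S40 hold, so V23 follows (Rule 6). [1 rule application]
P30: Q15 and S40 hold, so V23 follows (Rule 6). From U15, V28, and V23, Rule 1 gives R32. From Q15 and R32, Rule 2 gives P8. V28 and P8 hold, so P30 follows (Rule 5). [4 rule applications]
V23 needs fewer.

V23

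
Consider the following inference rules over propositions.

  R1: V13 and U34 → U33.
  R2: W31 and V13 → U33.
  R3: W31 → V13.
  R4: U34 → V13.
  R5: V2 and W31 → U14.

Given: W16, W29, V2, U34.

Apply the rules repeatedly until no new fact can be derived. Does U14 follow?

U14 would need V2 and W31 (R5), but W31 is never established.

No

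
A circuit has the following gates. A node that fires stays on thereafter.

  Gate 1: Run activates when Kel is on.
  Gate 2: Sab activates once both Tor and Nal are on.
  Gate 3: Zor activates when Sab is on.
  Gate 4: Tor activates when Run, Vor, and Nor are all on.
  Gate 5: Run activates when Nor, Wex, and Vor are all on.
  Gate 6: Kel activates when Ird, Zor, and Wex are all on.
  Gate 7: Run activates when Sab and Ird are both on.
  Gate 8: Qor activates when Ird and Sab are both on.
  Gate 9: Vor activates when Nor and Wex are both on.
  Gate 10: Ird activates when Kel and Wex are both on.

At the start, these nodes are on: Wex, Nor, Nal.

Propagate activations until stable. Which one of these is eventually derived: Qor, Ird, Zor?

Gate 9: Nor and Wex on → Vor on.
Nor, Wex, and Vor are on, so Run activates (Gate 5).
Run, Vor, and Nor are on, so Tor activates (Gate 4).
Gate 2: Tor and Nal on → Sab on.
Sab is on, so Zor activates (Gate 3).
Qor would need Ird and Sab (Gate 8), but Ird never turns on. Ird would need Kel and Wex (Gate 10), but Kel never turns on.

Zor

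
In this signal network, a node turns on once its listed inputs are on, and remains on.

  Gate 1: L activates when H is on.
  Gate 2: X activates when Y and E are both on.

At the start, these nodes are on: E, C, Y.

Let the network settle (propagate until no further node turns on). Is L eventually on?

L would need H (Gate 1), but H never turns on.

No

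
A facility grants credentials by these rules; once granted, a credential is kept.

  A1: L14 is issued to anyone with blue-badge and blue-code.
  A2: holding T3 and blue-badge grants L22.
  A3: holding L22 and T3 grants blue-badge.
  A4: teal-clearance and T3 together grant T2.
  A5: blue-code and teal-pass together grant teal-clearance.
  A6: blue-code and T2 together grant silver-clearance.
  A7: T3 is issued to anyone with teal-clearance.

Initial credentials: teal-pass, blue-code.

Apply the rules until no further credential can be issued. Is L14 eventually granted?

L14 would need blue-badge and blue-code (A1), but blue-badge is never granted.

No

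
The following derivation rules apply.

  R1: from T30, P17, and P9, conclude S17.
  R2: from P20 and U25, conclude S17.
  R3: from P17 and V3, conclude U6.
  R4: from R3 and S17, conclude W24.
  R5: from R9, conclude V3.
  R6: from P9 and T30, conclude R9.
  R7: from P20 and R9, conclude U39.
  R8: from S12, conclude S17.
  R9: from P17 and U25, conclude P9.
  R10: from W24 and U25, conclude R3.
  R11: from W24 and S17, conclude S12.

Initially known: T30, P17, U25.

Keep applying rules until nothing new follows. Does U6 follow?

Yes

From P17 and U25, R9 gives P9.
From P9 and T30, R6 gives R9.
From R9, R5 gives V3.
From P17 and V3, R3 gives U6.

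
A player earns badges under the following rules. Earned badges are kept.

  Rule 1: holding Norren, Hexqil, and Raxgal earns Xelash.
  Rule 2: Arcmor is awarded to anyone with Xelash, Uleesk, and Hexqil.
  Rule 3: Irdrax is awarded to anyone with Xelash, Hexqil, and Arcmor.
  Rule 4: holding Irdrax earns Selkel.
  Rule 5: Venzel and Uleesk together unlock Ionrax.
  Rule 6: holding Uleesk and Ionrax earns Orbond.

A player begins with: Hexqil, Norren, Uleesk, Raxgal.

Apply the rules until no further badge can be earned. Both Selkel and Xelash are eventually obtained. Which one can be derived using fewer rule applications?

Xelash

Xelash: With Norren, Hexqil, and Raxgal, Xelash is earned (Rule 1). [1 rule application]
Selkel: With Norren, Hexqil, and Raxgal, Xelash is earned (Rule 1). With Xelash, Uleesk, and Hexqil, Arcmor is earned (Rule 2). With Xelash, Hexqil, and Arcmor, Irdrax is earned (Rule 3). With Irdrax, Selkel is earned (Rule 4). [4 rule applications]
Xelash needs fewer.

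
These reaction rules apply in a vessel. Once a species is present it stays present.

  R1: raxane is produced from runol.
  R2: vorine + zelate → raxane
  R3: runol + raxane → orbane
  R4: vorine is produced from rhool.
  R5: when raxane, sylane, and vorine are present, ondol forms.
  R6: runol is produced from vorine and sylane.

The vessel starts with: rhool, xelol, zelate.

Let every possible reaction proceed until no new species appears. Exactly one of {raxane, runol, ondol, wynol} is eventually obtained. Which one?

raxane

rhool present → vorine forms (R4).
vorine and zelate present → raxane forms (R2).
No rule produces wynol, and it is not given. runol would need vorine and sylane (R6), but sylane never forms. ondol would need raxane, sylane, and vorine (R5), but sylane never forms.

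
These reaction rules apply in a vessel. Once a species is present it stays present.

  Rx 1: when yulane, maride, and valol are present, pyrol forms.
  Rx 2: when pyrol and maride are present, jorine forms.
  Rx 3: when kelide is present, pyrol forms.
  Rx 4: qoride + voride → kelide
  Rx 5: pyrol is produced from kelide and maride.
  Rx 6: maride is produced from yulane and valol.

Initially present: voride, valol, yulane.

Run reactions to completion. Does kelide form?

kelide would need qoride and voride (Rx 4), but qoride never forms.

No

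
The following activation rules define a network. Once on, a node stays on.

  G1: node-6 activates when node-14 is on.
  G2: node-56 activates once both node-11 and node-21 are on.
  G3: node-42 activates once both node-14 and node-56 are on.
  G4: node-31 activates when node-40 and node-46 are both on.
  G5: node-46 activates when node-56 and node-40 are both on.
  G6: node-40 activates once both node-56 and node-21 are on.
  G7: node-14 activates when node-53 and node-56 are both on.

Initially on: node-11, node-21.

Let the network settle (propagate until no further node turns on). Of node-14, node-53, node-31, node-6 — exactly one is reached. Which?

G2: node-11 and node-21 on → node-56 on.
G6: node-56 and node-21 on → node-40 on.
G5: node-56 and node-40 on → node-46 on.
G4: node-40 and node-46 on → node-31 on.
No rule produces node-53, and it is not given. node-6 would need node-14 (G1), but node-14 never turns on. node-14 would need node-53 and node-56 (G7), but node-53 never turns on.

node-31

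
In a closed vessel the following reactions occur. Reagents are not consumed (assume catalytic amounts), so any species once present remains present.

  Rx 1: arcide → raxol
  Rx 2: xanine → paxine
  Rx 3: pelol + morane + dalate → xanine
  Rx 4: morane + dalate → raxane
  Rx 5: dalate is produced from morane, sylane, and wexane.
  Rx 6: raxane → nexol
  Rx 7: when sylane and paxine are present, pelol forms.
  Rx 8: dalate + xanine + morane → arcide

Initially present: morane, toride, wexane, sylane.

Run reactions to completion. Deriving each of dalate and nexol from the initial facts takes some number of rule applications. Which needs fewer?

dalate

dalate: morane, sylane, and wexane present → dalate forms (Rx 5). [1 rule application]
nexol: morane, sylane, and wexane present → dalate forms (Rx 5). morane and dalate present → raxane forms (Rx 4). raxane present → nexol forms (Rx 6). [3 rule applications]
dalate needs fewer.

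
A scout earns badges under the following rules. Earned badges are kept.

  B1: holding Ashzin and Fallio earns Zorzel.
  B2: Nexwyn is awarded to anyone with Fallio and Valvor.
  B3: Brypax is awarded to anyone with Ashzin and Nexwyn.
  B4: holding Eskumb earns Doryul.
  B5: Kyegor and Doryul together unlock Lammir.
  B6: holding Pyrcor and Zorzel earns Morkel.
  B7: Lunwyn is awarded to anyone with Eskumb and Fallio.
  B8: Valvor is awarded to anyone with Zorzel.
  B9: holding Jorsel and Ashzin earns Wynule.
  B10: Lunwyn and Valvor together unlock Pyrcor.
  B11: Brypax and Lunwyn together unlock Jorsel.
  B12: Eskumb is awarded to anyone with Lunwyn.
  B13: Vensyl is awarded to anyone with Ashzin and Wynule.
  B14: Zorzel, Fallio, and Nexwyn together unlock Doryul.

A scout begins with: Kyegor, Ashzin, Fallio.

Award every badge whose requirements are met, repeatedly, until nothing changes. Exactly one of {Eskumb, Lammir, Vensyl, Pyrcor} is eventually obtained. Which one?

With Ashzin and Fallio, Zorzel is earned (B1).
With Zorzel, Valvor is earned (B8).
With Fallio and Valvor, Nexwyn is earned (B2).
With Zorzel, Fallio, and Nexwyn, Doryul is earned (B14).
With Kyegor and Doryul, Lammir is earned (B5).
Vensyl would need Ashzin and Wynule (B13), but Wynule is never earned. Eskumb would need Lunwyn (B12), but Lunwyn is never earned. Pyrcor would need Lunwyn and Valvor (B10), but Lunwyn is never earned.

Lammir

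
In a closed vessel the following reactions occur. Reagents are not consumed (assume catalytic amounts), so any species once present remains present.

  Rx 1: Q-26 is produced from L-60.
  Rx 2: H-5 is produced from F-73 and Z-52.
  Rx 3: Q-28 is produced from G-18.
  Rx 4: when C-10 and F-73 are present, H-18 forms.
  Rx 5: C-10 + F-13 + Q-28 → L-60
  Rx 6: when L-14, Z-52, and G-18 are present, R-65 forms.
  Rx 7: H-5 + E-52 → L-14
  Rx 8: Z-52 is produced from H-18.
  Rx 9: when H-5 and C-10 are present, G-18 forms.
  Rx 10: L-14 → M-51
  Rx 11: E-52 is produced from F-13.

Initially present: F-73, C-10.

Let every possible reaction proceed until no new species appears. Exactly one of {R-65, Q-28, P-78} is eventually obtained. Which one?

C-10 and F-73 present → H-18 forms (Rx 4).
H-18 present → Z-52 forms (Rx 8).
F-73 and Z-52 present → H-5 forms (Rx 2).
H-5 and C-10 present → G-18 forms (Rx 9).
G-18 present → Q-28 forms (Rx 3).
R-65 would need L-14, Z-52, and G-18 (Rx 6), but L-14 never forms. No rule produces P-78, and it is not given.

Q-28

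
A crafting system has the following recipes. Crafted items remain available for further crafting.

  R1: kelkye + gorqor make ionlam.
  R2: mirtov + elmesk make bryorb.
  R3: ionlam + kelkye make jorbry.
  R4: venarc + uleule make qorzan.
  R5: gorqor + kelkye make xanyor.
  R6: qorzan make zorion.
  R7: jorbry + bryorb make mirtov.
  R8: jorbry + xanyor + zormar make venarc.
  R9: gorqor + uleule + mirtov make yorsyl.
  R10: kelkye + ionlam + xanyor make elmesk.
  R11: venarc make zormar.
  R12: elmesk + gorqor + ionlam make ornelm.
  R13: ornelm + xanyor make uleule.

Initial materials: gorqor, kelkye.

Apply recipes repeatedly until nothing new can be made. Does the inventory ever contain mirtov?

No

mirtov would need jorbry and bryorb (R7), but bryorb is never obtained.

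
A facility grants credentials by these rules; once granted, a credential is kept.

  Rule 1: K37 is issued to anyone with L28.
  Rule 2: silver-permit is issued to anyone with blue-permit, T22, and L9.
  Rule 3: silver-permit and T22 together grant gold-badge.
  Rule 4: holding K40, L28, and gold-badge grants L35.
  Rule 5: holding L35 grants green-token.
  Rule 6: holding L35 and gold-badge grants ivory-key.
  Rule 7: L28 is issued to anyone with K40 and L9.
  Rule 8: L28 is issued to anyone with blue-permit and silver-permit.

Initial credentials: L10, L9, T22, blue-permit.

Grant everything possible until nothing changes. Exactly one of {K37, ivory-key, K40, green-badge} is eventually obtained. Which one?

K37

Holding blue-permit, T22, and L9 grants silver-permit (Rule 2).
Holding blue-permit and silver-permit grants L28 (Rule 8).
Holding L28 grants K37 (Rule 1).
No rule produces K40, and it is not given. No rule produces green-badge, and it is not given. ivory-key would need L35 and gold-badge (Rule 6), but L35 is never granted.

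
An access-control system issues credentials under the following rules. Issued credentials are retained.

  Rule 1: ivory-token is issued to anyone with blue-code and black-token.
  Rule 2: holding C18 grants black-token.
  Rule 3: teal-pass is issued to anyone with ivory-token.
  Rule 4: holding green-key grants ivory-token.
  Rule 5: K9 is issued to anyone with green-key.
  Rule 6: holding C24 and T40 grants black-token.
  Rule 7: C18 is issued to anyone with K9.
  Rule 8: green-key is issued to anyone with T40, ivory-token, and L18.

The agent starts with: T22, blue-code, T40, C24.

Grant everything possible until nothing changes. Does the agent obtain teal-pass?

Holding C24 and T40 grants black-token (Rule 6).
Holding blue-code and black-token grants ivory-token (Rule 1).
Holding ivory-token grants teal-pass (Rule 3).

Yes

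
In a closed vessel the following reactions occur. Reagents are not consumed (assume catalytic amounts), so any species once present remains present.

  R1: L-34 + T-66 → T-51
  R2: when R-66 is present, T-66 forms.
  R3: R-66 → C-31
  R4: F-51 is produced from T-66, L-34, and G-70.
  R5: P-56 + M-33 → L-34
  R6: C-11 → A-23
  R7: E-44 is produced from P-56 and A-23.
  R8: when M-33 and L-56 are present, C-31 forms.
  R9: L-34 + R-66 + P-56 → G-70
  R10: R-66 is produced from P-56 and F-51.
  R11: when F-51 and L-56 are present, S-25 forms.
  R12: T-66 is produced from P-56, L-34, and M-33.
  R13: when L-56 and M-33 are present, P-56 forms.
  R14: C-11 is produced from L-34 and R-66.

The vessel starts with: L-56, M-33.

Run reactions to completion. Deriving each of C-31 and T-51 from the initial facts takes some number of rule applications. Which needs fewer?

C-31

C-31: M-33 and L-56 present → C-31 forms (R8). [1 rule application]
T-51: L-56 and M-33 present → P-56 forms (R13). P-56 and M-33 present → L-34 forms (R5). P-56, L-34, and M-33 present → T-66 forms (R12). L-34 and T-66 present → T-51 forms (R1). [4 rule applications]
C-31 needs fewer.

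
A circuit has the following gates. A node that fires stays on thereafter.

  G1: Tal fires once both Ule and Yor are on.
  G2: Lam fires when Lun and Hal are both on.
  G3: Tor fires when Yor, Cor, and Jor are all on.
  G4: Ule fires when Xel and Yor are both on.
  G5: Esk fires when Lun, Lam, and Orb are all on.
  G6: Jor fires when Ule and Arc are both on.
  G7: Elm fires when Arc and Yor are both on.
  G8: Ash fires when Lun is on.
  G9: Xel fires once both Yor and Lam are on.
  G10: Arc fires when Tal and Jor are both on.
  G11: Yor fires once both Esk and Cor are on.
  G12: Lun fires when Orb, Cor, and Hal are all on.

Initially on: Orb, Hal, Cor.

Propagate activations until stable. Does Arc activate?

Arc would need Tal and Jor (G10), but Jor never turns on.

No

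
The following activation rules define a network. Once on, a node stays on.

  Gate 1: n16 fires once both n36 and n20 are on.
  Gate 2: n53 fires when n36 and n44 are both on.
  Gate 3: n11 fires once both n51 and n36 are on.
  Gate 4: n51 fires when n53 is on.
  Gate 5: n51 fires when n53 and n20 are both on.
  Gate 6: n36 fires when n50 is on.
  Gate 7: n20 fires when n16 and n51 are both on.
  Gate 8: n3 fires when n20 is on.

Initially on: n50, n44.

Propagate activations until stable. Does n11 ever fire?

Gate 6: n50 on → n36 on.
n36 and n44 are on, so n53 fires (Gate 2).
Gate 4: n53 on → n51 on.
n51 and n36 are on, so n11 fires (Gate 3).

Yes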